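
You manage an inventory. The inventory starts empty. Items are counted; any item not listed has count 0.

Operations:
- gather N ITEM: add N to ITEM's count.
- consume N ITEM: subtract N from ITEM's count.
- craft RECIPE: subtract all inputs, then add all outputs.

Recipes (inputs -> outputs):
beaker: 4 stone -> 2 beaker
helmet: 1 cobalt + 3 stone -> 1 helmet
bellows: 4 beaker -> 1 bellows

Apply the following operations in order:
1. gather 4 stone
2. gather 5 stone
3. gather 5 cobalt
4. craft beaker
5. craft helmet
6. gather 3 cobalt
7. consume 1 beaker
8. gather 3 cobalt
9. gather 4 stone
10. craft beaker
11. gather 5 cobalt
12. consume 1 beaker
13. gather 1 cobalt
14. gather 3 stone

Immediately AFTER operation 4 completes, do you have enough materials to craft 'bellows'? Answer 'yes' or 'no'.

Answer: no

Derivation:
After 1 (gather 4 stone): stone=4
After 2 (gather 5 stone): stone=9
After 3 (gather 5 cobalt): cobalt=5 stone=9
After 4 (craft beaker): beaker=2 cobalt=5 stone=5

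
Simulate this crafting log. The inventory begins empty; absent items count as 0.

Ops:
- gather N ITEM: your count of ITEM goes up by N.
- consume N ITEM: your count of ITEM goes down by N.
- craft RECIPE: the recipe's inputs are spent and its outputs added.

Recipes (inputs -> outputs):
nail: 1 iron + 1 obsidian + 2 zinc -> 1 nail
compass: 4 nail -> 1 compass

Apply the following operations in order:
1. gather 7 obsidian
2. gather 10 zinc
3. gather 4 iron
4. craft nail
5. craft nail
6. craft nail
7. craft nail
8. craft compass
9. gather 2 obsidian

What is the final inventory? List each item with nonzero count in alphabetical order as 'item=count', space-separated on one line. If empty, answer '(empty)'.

Answer: compass=1 obsidian=5 zinc=2

Derivation:
After 1 (gather 7 obsidian): obsidian=7
After 2 (gather 10 zinc): obsidian=7 zinc=10
After 3 (gather 4 iron): iron=4 obsidian=7 zinc=10
After 4 (craft nail): iron=3 nail=1 obsidian=6 zinc=8
After 5 (craft nail): iron=2 nail=2 obsidian=5 zinc=6
After 6 (craft nail): iron=1 nail=3 obsidian=4 zinc=4
After 7 (craft nail): nail=4 obsidian=3 zinc=2
After 8 (craft compass): compass=1 obsidian=3 zinc=2
After 9 (gather 2 obsidian): compass=1 obsidian=5 zinc=2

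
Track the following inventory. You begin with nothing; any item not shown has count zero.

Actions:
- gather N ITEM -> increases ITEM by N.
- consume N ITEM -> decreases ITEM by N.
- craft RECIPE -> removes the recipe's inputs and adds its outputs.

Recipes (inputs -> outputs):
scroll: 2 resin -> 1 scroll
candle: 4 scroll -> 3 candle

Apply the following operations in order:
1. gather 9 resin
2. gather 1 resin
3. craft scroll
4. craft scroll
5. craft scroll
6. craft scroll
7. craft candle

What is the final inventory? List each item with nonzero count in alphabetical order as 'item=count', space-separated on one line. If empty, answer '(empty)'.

After 1 (gather 9 resin): resin=9
After 2 (gather 1 resin): resin=10
After 3 (craft scroll): resin=8 scroll=1
After 4 (craft scroll): resin=6 scroll=2
After 5 (craft scroll): resin=4 scroll=3
After 6 (craft scroll): resin=2 scroll=4
After 7 (craft candle): candle=3 resin=2

Answer: candle=3 resin=2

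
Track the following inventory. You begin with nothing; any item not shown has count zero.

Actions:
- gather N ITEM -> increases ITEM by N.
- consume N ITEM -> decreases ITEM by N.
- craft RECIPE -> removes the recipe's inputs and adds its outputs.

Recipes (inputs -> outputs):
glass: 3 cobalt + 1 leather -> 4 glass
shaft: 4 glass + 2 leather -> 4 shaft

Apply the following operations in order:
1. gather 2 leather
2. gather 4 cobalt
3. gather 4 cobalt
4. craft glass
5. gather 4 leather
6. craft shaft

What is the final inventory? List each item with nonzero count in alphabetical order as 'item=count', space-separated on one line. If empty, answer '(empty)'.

Answer: cobalt=5 leather=3 shaft=4

Derivation:
After 1 (gather 2 leather): leather=2
After 2 (gather 4 cobalt): cobalt=4 leather=2
After 3 (gather 4 cobalt): cobalt=8 leather=2
After 4 (craft glass): cobalt=5 glass=4 leather=1
After 5 (gather 4 leather): cobalt=5 glass=4 leather=5
After 6 (craft shaft): cobalt=5 leather=3 shaft=4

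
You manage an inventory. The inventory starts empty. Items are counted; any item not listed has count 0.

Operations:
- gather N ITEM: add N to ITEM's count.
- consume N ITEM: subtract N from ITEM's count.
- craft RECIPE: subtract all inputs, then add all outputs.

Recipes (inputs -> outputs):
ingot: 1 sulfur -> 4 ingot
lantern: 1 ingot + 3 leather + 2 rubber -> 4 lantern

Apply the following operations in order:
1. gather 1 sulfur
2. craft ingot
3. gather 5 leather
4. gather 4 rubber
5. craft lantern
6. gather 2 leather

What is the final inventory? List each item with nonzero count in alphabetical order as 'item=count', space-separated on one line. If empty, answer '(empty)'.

Answer: ingot=3 lantern=4 leather=4 rubber=2

Derivation:
After 1 (gather 1 sulfur): sulfur=1
After 2 (craft ingot): ingot=4
After 3 (gather 5 leather): ingot=4 leather=5
After 4 (gather 4 rubber): ingot=4 leather=5 rubber=4
After 5 (craft lantern): ingot=3 lantern=4 leather=2 rubber=2
After 6 (gather 2 leather): ingot=3 lantern=4 leather=4 rubber=2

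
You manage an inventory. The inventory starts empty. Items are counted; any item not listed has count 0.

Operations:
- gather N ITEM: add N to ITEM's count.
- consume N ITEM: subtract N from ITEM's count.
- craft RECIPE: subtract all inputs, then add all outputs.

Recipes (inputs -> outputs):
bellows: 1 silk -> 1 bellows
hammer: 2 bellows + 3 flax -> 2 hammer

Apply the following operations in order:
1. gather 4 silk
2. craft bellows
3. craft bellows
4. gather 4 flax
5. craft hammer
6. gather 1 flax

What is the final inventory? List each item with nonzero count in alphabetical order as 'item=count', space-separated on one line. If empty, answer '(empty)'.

Answer: flax=2 hammer=2 silk=2

Derivation:
After 1 (gather 4 silk): silk=4
After 2 (craft bellows): bellows=1 silk=3
After 3 (craft bellows): bellows=2 silk=2
After 4 (gather 4 flax): bellows=2 flax=4 silk=2
After 5 (craft hammer): flax=1 hammer=2 silk=2
After 6 (gather 1 flax): flax=2 hammer=2 silk=2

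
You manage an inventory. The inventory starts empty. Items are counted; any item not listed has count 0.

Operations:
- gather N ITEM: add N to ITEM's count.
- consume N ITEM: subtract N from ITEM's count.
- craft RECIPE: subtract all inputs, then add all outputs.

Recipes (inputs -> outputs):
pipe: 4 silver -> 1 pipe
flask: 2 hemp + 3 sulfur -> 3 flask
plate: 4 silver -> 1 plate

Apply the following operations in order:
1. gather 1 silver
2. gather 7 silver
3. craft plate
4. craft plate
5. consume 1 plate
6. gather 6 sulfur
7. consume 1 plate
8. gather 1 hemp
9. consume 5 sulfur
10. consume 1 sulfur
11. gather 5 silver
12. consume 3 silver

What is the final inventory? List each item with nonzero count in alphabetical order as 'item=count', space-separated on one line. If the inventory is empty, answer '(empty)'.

Answer: hemp=1 silver=2

Derivation:
After 1 (gather 1 silver): silver=1
After 2 (gather 7 silver): silver=8
After 3 (craft plate): plate=1 silver=4
After 4 (craft plate): plate=2
After 5 (consume 1 plate): plate=1
After 6 (gather 6 sulfur): plate=1 sulfur=6
After 7 (consume 1 plate): sulfur=6
After 8 (gather 1 hemp): hemp=1 sulfur=6
After 9 (consume 5 sulfur): hemp=1 sulfur=1
After 10 (consume 1 sulfur): hemp=1
After 11 (gather 5 silver): hemp=1 silver=5
After 12 (consume 3 silver): hemp=1 silver=2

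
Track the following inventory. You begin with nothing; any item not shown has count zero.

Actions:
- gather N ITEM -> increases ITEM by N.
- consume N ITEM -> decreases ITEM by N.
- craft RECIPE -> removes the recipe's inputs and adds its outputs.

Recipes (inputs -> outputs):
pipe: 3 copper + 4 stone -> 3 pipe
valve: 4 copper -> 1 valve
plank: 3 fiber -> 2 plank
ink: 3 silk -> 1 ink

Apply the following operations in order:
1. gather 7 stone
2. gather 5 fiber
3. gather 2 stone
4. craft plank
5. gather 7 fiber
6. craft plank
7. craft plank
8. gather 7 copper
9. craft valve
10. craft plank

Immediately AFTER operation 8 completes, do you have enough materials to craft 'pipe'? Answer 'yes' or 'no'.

Answer: yes

Derivation:
After 1 (gather 7 stone): stone=7
After 2 (gather 5 fiber): fiber=5 stone=7
After 3 (gather 2 stone): fiber=5 stone=9
After 4 (craft plank): fiber=2 plank=2 stone=9
After 5 (gather 7 fiber): fiber=9 plank=2 stone=9
After 6 (craft plank): fiber=6 plank=4 stone=9
After 7 (craft plank): fiber=3 plank=6 stone=9
After 8 (gather 7 copper): copper=7 fiber=3 plank=6 stone=9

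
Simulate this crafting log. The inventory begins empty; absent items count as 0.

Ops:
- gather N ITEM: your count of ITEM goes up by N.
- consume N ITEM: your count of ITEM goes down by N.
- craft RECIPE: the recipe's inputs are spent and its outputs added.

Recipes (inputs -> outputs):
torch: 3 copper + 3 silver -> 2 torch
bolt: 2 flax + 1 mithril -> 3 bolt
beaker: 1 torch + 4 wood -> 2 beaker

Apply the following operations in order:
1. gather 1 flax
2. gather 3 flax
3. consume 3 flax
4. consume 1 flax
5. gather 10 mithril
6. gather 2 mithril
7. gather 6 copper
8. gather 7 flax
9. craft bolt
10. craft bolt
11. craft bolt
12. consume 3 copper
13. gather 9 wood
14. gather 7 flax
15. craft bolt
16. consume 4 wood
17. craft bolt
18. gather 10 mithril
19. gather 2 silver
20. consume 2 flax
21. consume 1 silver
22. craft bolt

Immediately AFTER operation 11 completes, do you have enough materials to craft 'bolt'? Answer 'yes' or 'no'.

Answer: no

Derivation:
After 1 (gather 1 flax): flax=1
After 2 (gather 3 flax): flax=4
After 3 (consume 3 flax): flax=1
After 4 (consume 1 flax): (empty)
After 5 (gather 10 mithril): mithril=10
After 6 (gather 2 mithril): mithril=12
After 7 (gather 6 copper): copper=6 mithril=12
After 8 (gather 7 flax): copper=6 flax=7 mithril=12
After 9 (craft bolt): bolt=3 copper=6 flax=5 mithril=11
After 10 (craft bolt): bolt=6 copper=6 flax=3 mithril=10
After 11 (craft bolt): bolt=9 copper=6 flax=1 mithril=9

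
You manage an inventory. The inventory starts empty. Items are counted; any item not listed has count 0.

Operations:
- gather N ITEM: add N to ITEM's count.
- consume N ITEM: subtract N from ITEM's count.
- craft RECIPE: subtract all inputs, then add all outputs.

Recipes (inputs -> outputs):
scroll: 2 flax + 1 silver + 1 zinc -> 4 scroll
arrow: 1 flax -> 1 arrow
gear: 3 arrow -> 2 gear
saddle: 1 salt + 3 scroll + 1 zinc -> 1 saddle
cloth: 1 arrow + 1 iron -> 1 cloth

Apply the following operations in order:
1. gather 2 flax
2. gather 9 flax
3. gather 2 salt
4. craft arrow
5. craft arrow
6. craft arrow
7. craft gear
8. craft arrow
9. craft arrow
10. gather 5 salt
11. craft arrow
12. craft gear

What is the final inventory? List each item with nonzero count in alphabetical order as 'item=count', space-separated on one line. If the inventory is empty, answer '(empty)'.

Answer: flax=5 gear=4 salt=7

Derivation:
After 1 (gather 2 flax): flax=2
After 2 (gather 9 flax): flax=11
After 3 (gather 2 salt): flax=11 salt=2
After 4 (craft arrow): arrow=1 flax=10 salt=2
After 5 (craft arrow): arrow=2 flax=9 salt=2
After 6 (craft arrow): arrow=3 flax=8 salt=2
After 7 (craft gear): flax=8 gear=2 salt=2
After 8 (craft arrow): arrow=1 flax=7 gear=2 salt=2
After 9 (craft arrow): arrow=2 flax=6 gear=2 salt=2
After 10 (gather 5 salt): arrow=2 flax=6 gear=2 salt=7
After 11 (craft arrow): arrow=3 flax=5 gear=2 salt=7
After 12 (craft gear): flax=5 gear=4 salt=7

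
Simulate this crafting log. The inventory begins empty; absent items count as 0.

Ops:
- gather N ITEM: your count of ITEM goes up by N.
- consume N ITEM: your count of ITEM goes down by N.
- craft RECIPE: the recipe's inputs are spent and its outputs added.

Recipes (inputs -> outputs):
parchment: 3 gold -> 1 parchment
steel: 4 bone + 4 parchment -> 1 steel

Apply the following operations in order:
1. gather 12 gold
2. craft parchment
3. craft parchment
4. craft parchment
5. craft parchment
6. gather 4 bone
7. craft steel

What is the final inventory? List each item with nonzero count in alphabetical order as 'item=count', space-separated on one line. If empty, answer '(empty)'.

After 1 (gather 12 gold): gold=12
After 2 (craft parchment): gold=9 parchment=1
After 3 (craft parchment): gold=6 parchment=2
After 4 (craft parchment): gold=3 parchment=3
After 5 (craft parchment): parchment=4
After 6 (gather 4 bone): bone=4 parchment=4
After 7 (craft steel): steel=1

Answer: steel=1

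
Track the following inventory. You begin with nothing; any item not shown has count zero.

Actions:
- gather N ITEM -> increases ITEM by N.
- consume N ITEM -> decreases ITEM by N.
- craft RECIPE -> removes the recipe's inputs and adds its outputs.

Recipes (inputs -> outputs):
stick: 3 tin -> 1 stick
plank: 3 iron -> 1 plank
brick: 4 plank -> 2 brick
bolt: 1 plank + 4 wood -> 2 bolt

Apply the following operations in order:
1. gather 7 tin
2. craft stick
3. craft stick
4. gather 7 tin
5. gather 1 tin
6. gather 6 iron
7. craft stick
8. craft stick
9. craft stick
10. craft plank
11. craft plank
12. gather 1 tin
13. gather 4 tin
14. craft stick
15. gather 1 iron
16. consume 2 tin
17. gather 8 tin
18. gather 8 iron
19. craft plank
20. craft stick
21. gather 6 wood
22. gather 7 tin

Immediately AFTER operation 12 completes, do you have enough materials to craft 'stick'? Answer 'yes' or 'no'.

After 1 (gather 7 tin): tin=7
After 2 (craft stick): stick=1 tin=4
After 3 (craft stick): stick=2 tin=1
After 4 (gather 7 tin): stick=2 tin=8
After 5 (gather 1 tin): stick=2 tin=9
After 6 (gather 6 iron): iron=6 stick=2 tin=9
After 7 (craft stick): iron=6 stick=3 tin=6
After 8 (craft stick): iron=6 stick=4 tin=3
After 9 (craft stick): iron=6 stick=5
After 10 (craft plank): iron=3 plank=1 stick=5
After 11 (craft plank): plank=2 stick=5
After 12 (gather 1 tin): plank=2 stick=5 tin=1

Answer: no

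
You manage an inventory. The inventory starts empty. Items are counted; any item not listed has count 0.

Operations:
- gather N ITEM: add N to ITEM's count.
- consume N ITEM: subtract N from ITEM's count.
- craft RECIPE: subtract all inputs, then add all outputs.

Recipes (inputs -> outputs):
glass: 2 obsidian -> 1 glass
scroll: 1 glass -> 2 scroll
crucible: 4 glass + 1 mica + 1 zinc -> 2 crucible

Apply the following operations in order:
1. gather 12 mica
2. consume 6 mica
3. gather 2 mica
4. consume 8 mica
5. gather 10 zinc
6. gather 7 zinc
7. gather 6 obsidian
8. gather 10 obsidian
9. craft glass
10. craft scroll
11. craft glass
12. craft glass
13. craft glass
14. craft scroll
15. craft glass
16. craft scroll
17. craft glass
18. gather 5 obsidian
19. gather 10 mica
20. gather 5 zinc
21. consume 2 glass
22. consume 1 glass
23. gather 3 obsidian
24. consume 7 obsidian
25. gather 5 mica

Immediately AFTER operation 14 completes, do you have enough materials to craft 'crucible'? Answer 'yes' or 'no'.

After 1 (gather 12 mica): mica=12
After 2 (consume 6 mica): mica=6
After 3 (gather 2 mica): mica=8
After 4 (consume 8 mica): (empty)
After 5 (gather 10 zinc): zinc=10
After 6 (gather 7 zinc): zinc=17
After 7 (gather 6 obsidian): obsidian=6 zinc=17
After 8 (gather 10 obsidian): obsidian=16 zinc=17
After 9 (craft glass): glass=1 obsidian=14 zinc=17
After 10 (craft scroll): obsidian=14 scroll=2 zinc=17
After 11 (craft glass): glass=1 obsidian=12 scroll=2 zinc=17
After 12 (craft glass): glass=2 obsidian=10 scroll=2 zinc=17
After 13 (craft glass): glass=3 obsidian=8 scroll=2 zinc=17
After 14 (craft scroll): glass=2 obsidian=8 scroll=4 zinc=17

Answer: no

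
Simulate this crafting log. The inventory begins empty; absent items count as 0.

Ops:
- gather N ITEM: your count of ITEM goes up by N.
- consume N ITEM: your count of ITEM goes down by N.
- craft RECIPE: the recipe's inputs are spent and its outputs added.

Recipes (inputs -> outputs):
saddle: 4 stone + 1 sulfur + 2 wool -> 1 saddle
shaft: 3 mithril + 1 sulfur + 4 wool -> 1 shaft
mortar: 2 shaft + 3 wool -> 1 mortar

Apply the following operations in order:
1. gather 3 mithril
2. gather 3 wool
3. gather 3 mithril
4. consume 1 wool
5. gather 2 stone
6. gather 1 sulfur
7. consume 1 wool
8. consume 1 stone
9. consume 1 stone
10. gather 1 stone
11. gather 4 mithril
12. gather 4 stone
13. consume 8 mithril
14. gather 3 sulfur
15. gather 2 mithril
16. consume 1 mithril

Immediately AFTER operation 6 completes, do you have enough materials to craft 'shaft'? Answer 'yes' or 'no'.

Answer: no

Derivation:
After 1 (gather 3 mithril): mithril=3
After 2 (gather 3 wool): mithril=3 wool=3
After 3 (gather 3 mithril): mithril=6 wool=3
After 4 (consume 1 wool): mithril=6 wool=2
After 5 (gather 2 stone): mithril=6 stone=2 wool=2
After 6 (gather 1 sulfur): mithril=6 stone=2 sulfur=1 wool=2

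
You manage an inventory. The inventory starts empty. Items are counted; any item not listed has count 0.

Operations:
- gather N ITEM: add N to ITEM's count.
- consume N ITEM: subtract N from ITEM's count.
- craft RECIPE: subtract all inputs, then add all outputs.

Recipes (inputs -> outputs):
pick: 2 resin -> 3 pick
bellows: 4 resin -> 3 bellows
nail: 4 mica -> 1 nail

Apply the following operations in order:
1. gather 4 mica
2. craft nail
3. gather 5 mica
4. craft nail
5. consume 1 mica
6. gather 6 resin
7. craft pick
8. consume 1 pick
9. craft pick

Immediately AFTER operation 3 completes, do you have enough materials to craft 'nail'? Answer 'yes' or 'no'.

After 1 (gather 4 mica): mica=4
After 2 (craft nail): nail=1
After 3 (gather 5 mica): mica=5 nail=1

Answer: yes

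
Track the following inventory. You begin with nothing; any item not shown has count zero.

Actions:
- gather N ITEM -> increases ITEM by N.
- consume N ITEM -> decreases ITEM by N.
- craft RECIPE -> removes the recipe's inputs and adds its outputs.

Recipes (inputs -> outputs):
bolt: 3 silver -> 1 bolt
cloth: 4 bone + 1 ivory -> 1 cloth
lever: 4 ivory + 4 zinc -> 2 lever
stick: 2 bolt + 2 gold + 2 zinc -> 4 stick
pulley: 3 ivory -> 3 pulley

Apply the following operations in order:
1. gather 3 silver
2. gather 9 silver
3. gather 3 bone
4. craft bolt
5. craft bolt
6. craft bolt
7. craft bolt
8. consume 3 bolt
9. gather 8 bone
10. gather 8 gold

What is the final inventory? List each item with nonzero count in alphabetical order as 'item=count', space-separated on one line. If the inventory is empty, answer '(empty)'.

After 1 (gather 3 silver): silver=3
After 2 (gather 9 silver): silver=12
After 3 (gather 3 bone): bone=3 silver=12
After 4 (craft bolt): bolt=1 bone=3 silver=9
After 5 (craft bolt): bolt=2 bone=3 silver=6
After 6 (craft bolt): bolt=3 bone=3 silver=3
After 7 (craft bolt): bolt=4 bone=3
After 8 (consume 3 bolt): bolt=1 bone=3
After 9 (gather 8 bone): bolt=1 bone=11
After 10 (gather 8 gold): bolt=1 bone=11 gold=8

Answer: bolt=1 bone=11 gold=8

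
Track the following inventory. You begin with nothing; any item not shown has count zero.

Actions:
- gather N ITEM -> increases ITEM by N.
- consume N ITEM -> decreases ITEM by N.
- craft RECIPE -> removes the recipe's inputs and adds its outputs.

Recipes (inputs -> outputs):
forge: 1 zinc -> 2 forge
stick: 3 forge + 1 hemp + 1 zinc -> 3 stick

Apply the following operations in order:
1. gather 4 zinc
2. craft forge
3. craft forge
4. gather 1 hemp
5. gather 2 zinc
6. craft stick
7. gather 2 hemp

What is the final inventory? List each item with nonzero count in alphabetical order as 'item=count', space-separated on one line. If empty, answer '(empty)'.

Answer: forge=1 hemp=2 stick=3 zinc=3

Derivation:
After 1 (gather 4 zinc): zinc=4
After 2 (craft forge): forge=2 zinc=3
After 3 (craft forge): forge=4 zinc=2
After 4 (gather 1 hemp): forge=4 hemp=1 zinc=2
After 5 (gather 2 zinc): forge=4 hemp=1 zinc=4
After 6 (craft stick): forge=1 stick=3 zinc=3
After 7 (gather 2 hemp): forge=1 hemp=2 stick=3 zinc=3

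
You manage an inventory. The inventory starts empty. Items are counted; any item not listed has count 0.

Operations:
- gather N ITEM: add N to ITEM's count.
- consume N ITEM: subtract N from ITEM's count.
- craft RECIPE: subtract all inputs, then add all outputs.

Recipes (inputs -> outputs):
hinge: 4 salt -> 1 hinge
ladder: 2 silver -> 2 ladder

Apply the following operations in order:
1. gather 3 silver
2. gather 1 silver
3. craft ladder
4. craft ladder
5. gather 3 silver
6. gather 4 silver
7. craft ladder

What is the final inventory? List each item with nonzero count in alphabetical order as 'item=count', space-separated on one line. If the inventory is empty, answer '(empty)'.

After 1 (gather 3 silver): silver=3
After 2 (gather 1 silver): silver=4
After 3 (craft ladder): ladder=2 silver=2
After 4 (craft ladder): ladder=4
After 5 (gather 3 silver): ladder=4 silver=3
After 6 (gather 4 silver): ladder=4 silver=7
After 7 (craft ladder): ladder=6 silver=5

Answer: ladder=6 silver=5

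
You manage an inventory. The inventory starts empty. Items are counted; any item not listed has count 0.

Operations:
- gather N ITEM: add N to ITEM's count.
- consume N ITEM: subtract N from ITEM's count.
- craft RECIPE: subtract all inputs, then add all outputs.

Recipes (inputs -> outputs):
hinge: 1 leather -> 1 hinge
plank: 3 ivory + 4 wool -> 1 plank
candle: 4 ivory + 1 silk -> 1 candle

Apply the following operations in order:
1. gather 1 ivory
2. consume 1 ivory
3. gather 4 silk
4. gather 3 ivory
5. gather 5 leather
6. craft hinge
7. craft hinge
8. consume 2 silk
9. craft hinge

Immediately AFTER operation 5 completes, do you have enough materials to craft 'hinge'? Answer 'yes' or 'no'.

Answer: yes

Derivation:
After 1 (gather 1 ivory): ivory=1
After 2 (consume 1 ivory): (empty)
After 3 (gather 4 silk): silk=4
After 4 (gather 3 ivory): ivory=3 silk=4
After 5 (gather 5 leather): ivory=3 leather=5 silk=4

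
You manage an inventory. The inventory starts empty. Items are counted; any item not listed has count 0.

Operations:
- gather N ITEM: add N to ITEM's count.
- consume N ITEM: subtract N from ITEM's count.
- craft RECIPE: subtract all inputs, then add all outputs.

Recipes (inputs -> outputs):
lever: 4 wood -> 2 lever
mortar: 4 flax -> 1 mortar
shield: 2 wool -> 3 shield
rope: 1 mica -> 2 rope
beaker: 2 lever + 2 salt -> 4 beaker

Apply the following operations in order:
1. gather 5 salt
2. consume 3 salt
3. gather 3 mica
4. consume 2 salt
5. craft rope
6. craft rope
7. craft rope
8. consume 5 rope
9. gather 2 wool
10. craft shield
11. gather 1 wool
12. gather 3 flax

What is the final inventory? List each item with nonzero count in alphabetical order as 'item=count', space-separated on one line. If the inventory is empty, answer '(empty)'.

After 1 (gather 5 salt): salt=5
After 2 (consume 3 salt): salt=2
After 3 (gather 3 mica): mica=3 salt=2
After 4 (consume 2 salt): mica=3
After 5 (craft rope): mica=2 rope=2
After 6 (craft rope): mica=1 rope=4
After 7 (craft rope): rope=6
After 8 (consume 5 rope): rope=1
After 9 (gather 2 wool): rope=1 wool=2
After 10 (craft shield): rope=1 shield=3
After 11 (gather 1 wool): rope=1 shield=3 wool=1
After 12 (gather 3 flax): flax=3 rope=1 shield=3 wool=1

Answer: flax=3 rope=1 shield=3 wool=1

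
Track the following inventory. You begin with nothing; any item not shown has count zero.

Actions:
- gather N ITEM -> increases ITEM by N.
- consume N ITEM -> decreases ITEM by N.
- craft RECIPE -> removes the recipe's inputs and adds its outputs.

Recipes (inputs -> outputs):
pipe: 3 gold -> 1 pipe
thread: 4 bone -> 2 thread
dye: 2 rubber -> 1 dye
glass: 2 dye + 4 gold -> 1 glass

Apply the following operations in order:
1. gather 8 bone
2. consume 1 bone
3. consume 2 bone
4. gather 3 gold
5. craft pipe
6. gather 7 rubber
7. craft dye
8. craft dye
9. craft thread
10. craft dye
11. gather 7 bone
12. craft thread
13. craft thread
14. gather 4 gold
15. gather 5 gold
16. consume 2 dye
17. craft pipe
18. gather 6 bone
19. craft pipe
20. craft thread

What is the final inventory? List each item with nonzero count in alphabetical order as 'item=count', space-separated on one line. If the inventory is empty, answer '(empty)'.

After 1 (gather 8 bone): bone=8
After 2 (consume 1 bone): bone=7
After 3 (consume 2 bone): bone=5
After 4 (gather 3 gold): bone=5 gold=3
After 5 (craft pipe): bone=5 pipe=1
After 6 (gather 7 rubber): bone=5 pipe=1 rubber=7
After 7 (craft dye): bone=5 dye=1 pipe=1 rubber=5
After 8 (craft dye): bone=5 dye=2 pipe=1 rubber=3
After 9 (craft thread): bone=1 dye=2 pipe=1 rubber=3 thread=2
After 10 (craft dye): bone=1 dye=3 pipe=1 rubber=1 thread=2
After 11 (gather 7 bone): bone=8 dye=3 pipe=1 rubber=1 thread=2
After 12 (craft thread): bone=4 dye=3 pipe=1 rubber=1 thread=4
After 13 (craft thread): dye=3 pipe=1 rubber=1 thread=6
After 14 (gather 4 gold): dye=3 gold=4 pipe=1 rubber=1 thread=6
After 15 (gather 5 gold): dye=3 gold=9 pipe=1 rubber=1 thread=6
After 16 (consume 2 dye): dye=1 gold=9 pipe=1 rubber=1 thread=6
After 17 (craft pipe): dye=1 gold=6 pipe=2 rubber=1 thread=6
After 18 (gather 6 bone): bone=6 dye=1 gold=6 pipe=2 rubber=1 thread=6
After 19 (craft pipe): bone=6 dye=1 gold=3 pipe=3 rubber=1 thread=6
After 20 (craft thread): bone=2 dye=1 gold=3 pipe=3 rubber=1 thread=8

Answer: bone=2 dye=1 gold=3 pipe=3 rubber=1 thread=8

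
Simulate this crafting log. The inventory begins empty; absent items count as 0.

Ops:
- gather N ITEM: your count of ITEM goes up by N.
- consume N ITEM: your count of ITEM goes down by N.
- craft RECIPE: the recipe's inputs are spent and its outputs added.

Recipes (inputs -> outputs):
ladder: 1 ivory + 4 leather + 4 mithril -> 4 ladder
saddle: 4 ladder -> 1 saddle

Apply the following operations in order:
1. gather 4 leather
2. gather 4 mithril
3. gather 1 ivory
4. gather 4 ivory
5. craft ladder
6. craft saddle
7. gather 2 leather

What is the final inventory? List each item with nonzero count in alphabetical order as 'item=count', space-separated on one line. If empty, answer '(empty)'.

Answer: ivory=4 leather=2 saddle=1

Derivation:
After 1 (gather 4 leather): leather=4
After 2 (gather 4 mithril): leather=4 mithril=4
After 3 (gather 1 ivory): ivory=1 leather=4 mithril=4
After 4 (gather 4 ivory): ivory=5 leather=4 mithril=4
After 5 (craft ladder): ivory=4 ladder=4
After 6 (craft saddle): ivory=4 saddle=1
After 7 (gather 2 leather): ivory=4 leather=2 saddle=1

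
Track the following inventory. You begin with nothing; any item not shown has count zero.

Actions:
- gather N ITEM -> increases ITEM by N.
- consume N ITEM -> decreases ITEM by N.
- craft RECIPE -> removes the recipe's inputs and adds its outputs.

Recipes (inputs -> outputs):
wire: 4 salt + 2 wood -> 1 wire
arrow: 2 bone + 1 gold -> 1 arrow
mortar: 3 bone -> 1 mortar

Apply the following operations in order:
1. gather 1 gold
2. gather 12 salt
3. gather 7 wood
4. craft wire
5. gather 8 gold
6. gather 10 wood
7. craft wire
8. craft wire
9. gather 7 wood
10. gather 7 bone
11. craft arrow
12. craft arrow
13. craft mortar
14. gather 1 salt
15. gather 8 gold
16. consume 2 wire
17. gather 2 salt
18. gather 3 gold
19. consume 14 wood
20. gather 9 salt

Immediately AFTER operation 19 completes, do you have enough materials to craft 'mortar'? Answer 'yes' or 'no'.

Answer: no

Derivation:
After 1 (gather 1 gold): gold=1
After 2 (gather 12 salt): gold=1 salt=12
After 3 (gather 7 wood): gold=1 salt=12 wood=7
After 4 (craft wire): gold=1 salt=8 wire=1 wood=5
After 5 (gather 8 gold): gold=9 salt=8 wire=1 wood=5
After 6 (gather 10 wood): gold=9 salt=8 wire=1 wood=15
After 7 (craft wire): gold=9 salt=4 wire=2 wood=13
After 8 (craft wire): gold=9 wire=3 wood=11
After 9 (gather 7 wood): gold=9 wire=3 wood=18
After 10 (gather 7 bone): bone=7 gold=9 wire=3 wood=18
After 11 (craft arrow): arrow=1 bone=5 gold=8 wire=3 wood=18
After 12 (craft arrow): arrow=2 bone=3 gold=7 wire=3 wood=18
After 13 (craft mortar): arrow=2 gold=7 mortar=1 wire=3 wood=18
After 14 (gather 1 salt): arrow=2 gold=7 mortar=1 salt=1 wire=3 wood=18
After 15 (gather 8 gold): arrow=2 gold=15 mortar=1 salt=1 wire=3 wood=18
After 16 (consume 2 wire): arrow=2 gold=15 mortar=1 salt=1 wire=1 wood=18
After 17 (gather 2 salt): arrow=2 gold=15 mortar=1 salt=3 wire=1 wood=18
After 18 (gather 3 gold): arrow=2 gold=18 mortar=1 salt=3 wire=1 wood=18
After 19 (consume 14 wood): arrow=2 gold=18 mortar=1 salt=3 wire=1 wood=4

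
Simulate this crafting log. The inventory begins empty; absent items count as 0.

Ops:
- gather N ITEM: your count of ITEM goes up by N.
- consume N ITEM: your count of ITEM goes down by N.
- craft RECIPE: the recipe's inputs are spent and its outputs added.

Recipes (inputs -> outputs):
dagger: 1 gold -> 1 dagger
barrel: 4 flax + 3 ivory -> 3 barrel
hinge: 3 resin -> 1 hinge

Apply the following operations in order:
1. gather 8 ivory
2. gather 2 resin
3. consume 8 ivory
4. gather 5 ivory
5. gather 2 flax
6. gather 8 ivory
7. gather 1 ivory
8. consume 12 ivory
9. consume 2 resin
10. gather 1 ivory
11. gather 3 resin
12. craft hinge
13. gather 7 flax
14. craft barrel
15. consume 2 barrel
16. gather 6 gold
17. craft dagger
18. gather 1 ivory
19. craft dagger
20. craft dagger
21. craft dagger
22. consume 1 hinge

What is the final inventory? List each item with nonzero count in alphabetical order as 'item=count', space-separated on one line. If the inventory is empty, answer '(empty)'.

After 1 (gather 8 ivory): ivory=8
After 2 (gather 2 resin): ivory=8 resin=2
After 3 (consume 8 ivory): resin=2
After 4 (gather 5 ivory): ivory=5 resin=2
After 5 (gather 2 flax): flax=2 ivory=5 resin=2
After 6 (gather 8 ivory): flax=2 ivory=13 resin=2
After 7 (gather 1 ivory): flax=2 ivory=14 resin=2
After 8 (consume 12 ivory): flax=2 ivory=2 resin=2
After 9 (consume 2 resin): flax=2 ivory=2
After 10 (gather 1 ivory): flax=2 ivory=3
After 11 (gather 3 resin): flax=2 ivory=3 resin=3
After 12 (craft hinge): flax=2 hinge=1 ivory=3
After 13 (gather 7 flax): flax=9 hinge=1 ivory=3
After 14 (craft barrel): barrel=3 flax=5 hinge=1
After 15 (consume 2 barrel): barrel=1 flax=5 hinge=1
After 16 (gather 6 gold): barrel=1 flax=5 gold=6 hinge=1
After 17 (craft dagger): barrel=1 dagger=1 flax=5 gold=5 hinge=1
After 18 (gather 1 ivory): barrel=1 dagger=1 flax=5 gold=5 hinge=1 ivory=1
After 19 (craft dagger): barrel=1 dagger=2 flax=5 gold=4 hinge=1 ivory=1
After 20 (craft dagger): barrel=1 dagger=3 flax=5 gold=3 hinge=1 ivory=1
After 21 (craft dagger): barrel=1 dagger=4 flax=5 gold=2 hinge=1 ivory=1
After 22 (consume 1 hinge): barrel=1 dagger=4 flax=5 gold=2 ivory=1

Answer: barrel=1 dagger=4 flax=5 gold=2 ivory=1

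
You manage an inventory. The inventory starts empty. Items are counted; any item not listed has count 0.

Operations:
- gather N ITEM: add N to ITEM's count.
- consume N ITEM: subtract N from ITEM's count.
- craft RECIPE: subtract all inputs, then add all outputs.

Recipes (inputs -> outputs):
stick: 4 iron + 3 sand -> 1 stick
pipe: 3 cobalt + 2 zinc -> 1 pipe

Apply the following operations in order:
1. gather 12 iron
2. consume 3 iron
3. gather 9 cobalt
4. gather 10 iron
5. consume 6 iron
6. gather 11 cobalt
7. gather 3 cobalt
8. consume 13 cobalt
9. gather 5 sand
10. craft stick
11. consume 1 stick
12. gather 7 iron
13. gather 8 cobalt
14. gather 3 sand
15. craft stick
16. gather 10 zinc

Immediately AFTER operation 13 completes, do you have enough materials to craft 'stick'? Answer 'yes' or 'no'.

After 1 (gather 12 iron): iron=12
After 2 (consume 3 iron): iron=9
After 3 (gather 9 cobalt): cobalt=9 iron=9
After 4 (gather 10 iron): cobalt=9 iron=19
After 5 (consume 6 iron): cobalt=9 iron=13
After 6 (gather 11 cobalt): cobalt=20 iron=13
After 7 (gather 3 cobalt): cobalt=23 iron=13
After 8 (consume 13 cobalt): cobalt=10 iron=13
After 9 (gather 5 sand): cobalt=10 iron=13 sand=5
After 10 (craft stick): cobalt=10 iron=9 sand=2 stick=1
After 11 (consume 1 stick): cobalt=10 iron=9 sand=2
After 12 (gather 7 iron): cobalt=10 iron=16 sand=2
After 13 (gather 8 cobalt): cobalt=18 iron=16 sand=2

Answer: no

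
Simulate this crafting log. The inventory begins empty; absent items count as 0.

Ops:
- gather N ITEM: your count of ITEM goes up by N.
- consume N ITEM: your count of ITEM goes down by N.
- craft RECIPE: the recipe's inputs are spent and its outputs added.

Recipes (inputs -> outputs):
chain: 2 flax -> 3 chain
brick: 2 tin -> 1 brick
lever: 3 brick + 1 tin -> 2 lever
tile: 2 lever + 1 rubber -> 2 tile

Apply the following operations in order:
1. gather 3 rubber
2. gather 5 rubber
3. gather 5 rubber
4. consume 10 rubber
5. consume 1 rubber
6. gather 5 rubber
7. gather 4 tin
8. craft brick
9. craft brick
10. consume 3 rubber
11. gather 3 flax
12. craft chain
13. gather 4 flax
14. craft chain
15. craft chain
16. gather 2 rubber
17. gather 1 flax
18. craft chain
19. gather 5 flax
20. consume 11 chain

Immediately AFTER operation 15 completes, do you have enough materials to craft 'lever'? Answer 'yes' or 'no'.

After 1 (gather 3 rubber): rubber=3
After 2 (gather 5 rubber): rubber=8
After 3 (gather 5 rubber): rubber=13
After 4 (consume 10 rubber): rubber=3
After 5 (consume 1 rubber): rubber=2
After 6 (gather 5 rubber): rubber=7
After 7 (gather 4 tin): rubber=7 tin=4
After 8 (craft brick): brick=1 rubber=7 tin=2
After 9 (craft brick): brick=2 rubber=7
After 10 (consume 3 rubber): brick=2 rubber=4
After 11 (gather 3 flax): brick=2 flax=3 rubber=4
After 12 (craft chain): brick=2 chain=3 flax=1 rubber=4
After 13 (gather 4 flax): brick=2 chain=3 flax=5 rubber=4
After 14 (craft chain): brick=2 chain=6 flax=3 rubber=4
After 15 (craft chain): brick=2 chain=9 flax=1 rubber=4

Answer: no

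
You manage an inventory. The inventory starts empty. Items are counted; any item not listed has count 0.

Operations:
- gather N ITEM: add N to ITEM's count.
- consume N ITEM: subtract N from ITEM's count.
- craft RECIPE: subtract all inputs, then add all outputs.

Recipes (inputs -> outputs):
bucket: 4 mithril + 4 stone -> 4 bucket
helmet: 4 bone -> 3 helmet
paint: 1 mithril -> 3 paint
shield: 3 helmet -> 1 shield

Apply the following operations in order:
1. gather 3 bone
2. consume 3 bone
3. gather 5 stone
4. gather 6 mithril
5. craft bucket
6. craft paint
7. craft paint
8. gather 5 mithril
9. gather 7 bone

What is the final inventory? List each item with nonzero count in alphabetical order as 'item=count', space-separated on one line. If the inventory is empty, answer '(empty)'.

After 1 (gather 3 bone): bone=3
After 2 (consume 3 bone): (empty)
After 3 (gather 5 stone): stone=5
After 4 (gather 6 mithril): mithril=6 stone=5
After 5 (craft bucket): bucket=4 mithril=2 stone=1
After 6 (craft paint): bucket=4 mithril=1 paint=3 stone=1
After 7 (craft paint): bucket=4 paint=6 stone=1
After 8 (gather 5 mithril): bucket=4 mithril=5 paint=6 stone=1
After 9 (gather 7 bone): bone=7 bucket=4 mithril=5 paint=6 stone=1

Answer: bone=7 bucket=4 mithril=5 paint=6 stone=1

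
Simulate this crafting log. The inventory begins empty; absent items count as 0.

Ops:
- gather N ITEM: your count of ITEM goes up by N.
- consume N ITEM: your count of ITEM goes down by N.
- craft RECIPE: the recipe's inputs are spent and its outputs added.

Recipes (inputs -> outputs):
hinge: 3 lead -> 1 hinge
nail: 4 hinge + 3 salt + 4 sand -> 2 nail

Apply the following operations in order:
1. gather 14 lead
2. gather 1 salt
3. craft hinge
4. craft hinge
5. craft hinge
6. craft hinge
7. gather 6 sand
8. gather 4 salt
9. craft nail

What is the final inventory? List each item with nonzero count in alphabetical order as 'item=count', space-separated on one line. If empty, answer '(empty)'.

Answer: lead=2 nail=2 salt=2 sand=2

Derivation:
After 1 (gather 14 lead): lead=14
After 2 (gather 1 salt): lead=14 salt=1
After 3 (craft hinge): hinge=1 lead=11 salt=1
After 4 (craft hinge): hinge=2 lead=8 salt=1
After 5 (craft hinge): hinge=3 lead=5 salt=1
After 6 (craft hinge): hinge=4 lead=2 salt=1
After 7 (gather 6 sand): hinge=4 lead=2 salt=1 sand=6
After 8 (gather 4 salt): hinge=4 lead=2 salt=5 sand=6
After 9 (craft nail): lead=2 nail=2 salt=2 sand=2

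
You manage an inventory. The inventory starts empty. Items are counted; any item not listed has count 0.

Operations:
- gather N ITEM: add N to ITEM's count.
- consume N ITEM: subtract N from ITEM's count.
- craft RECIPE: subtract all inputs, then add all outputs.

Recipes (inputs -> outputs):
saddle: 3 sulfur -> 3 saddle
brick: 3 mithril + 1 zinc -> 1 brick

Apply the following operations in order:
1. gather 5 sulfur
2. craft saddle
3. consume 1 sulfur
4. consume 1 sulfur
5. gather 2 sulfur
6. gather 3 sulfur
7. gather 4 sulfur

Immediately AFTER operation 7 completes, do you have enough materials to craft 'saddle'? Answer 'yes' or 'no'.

After 1 (gather 5 sulfur): sulfur=5
After 2 (craft saddle): saddle=3 sulfur=2
After 3 (consume 1 sulfur): saddle=3 sulfur=1
After 4 (consume 1 sulfur): saddle=3
After 5 (gather 2 sulfur): saddle=3 sulfur=2
After 6 (gather 3 sulfur): saddle=3 sulfur=5
After 7 (gather 4 sulfur): saddle=3 sulfur=9

Answer: yes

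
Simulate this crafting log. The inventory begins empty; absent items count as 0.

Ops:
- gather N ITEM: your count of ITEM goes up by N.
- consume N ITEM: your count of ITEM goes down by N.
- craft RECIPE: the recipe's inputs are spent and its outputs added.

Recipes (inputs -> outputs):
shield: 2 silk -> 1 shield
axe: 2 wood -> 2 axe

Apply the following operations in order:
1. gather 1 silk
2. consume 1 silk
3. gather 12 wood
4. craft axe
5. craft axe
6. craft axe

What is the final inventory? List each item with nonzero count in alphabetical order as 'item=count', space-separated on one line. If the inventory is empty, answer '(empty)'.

Answer: axe=6 wood=6

Derivation:
After 1 (gather 1 silk): silk=1
After 2 (consume 1 silk): (empty)
After 3 (gather 12 wood): wood=12
After 4 (craft axe): axe=2 wood=10
After 5 (craft axe): axe=4 wood=8
After 6 (craft axe): axe=6 wood=6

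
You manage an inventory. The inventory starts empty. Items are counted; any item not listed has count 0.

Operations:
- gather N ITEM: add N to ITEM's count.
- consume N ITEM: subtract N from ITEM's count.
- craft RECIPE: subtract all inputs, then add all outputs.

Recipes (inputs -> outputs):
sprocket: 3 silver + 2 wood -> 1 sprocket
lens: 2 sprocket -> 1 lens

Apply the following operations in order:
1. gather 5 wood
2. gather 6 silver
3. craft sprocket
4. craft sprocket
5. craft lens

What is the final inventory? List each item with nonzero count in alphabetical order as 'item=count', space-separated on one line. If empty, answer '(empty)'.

After 1 (gather 5 wood): wood=5
After 2 (gather 6 silver): silver=6 wood=5
After 3 (craft sprocket): silver=3 sprocket=1 wood=3
After 4 (craft sprocket): sprocket=2 wood=1
After 5 (craft lens): lens=1 wood=1

Answer: lens=1 wood=1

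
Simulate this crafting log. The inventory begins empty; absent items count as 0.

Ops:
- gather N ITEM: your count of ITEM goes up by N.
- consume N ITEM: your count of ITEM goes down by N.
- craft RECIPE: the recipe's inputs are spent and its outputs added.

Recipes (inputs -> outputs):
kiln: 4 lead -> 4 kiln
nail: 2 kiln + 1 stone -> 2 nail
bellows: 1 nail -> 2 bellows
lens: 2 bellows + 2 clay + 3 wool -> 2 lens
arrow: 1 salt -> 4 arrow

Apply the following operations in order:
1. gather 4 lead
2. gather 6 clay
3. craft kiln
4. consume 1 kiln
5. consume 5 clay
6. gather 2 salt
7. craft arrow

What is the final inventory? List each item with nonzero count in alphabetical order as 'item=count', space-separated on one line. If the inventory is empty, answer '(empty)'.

After 1 (gather 4 lead): lead=4
After 2 (gather 6 clay): clay=6 lead=4
After 3 (craft kiln): clay=6 kiln=4
After 4 (consume 1 kiln): clay=6 kiln=3
After 5 (consume 5 clay): clay=1 kiln=3
After 6 (gather 2 salt): clay=1 kiln=3 salt=2
After 7 (craft arrow): arrow=4 clay=1 kiln=3 salt=1

Answer: arrow=4 clay=1 kiln=3 salt=1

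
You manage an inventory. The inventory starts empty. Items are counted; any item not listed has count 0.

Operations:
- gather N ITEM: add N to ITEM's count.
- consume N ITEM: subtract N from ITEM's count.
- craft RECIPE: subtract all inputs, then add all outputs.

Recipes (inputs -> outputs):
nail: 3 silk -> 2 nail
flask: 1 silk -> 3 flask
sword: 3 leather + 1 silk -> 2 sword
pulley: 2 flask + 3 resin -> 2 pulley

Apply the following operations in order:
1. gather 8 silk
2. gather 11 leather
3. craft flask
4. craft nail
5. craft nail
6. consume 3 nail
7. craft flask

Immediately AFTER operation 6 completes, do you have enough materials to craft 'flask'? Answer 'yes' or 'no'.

Answer: yes

Derivation:
After 1 (gather 8 silk): silk=8
After 2 (gather 11 leather): leather=11 silk=8
After 3 (craft flask): flask=3 leather=11 silk=7
After 4 (craft nail): flask=3 leather=11 nail=2 silk=4
After 5 (craft nail): flask=3 leather=11 nail=4 silk=1
After 6 (consume 3 nail): flask=3 leather=11 nail=1 silk=1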